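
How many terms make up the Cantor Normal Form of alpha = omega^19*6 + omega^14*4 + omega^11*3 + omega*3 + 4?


CNF: omega^19*6 + omega^14*4 + omega^11*3 + omega*3 + 4
Count the summands separated by '+':
  term 1: omega^19*6
  term 2: omega^14*4
  term 3: omega^11*3
  term 4: omega*3
  term 5: 4
Total terms = 5

5


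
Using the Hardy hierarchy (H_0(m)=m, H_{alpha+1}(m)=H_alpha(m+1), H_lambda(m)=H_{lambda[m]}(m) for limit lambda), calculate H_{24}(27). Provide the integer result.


H_24(27):
For finite ordinals k, H_k(n) = n + k (each successor step adds 1).
H_24(27) = 27 + 24 = 51

51


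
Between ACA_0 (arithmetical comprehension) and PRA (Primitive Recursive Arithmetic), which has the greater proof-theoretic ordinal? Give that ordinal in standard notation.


Proof-theoretic ordinal of ACA_0 (arithmetical comprehension): epsilon_0
Proof-theoretic ordinal of PRA (Primitive Recursive Arithmetic): omega^omega
Comparing: omega^omega < epsilon_0.
The larger ordinal is epsilon_0 (from ACA_0 (arithmetical comprehension)).

epsilon_0


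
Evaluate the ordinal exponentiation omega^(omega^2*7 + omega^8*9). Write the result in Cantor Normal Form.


omega^(omega^2*7 + omega^8*9):
In ordinal addition a term is absorbed by a following term of strictly larger exponent: 2 < 8, so omega^2*7 + omega^8*9 = omega^8*9.
omega raised to a CNF ordinal is a single CNF term: Result = omega^(omega^8*9)

omega^(omega^8*9)


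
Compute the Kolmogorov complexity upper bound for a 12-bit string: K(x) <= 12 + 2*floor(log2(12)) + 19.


floor(log2(12)) = 3
2 * 3 = 6
K(x) <= 12 + 6 + 19 = 37

37


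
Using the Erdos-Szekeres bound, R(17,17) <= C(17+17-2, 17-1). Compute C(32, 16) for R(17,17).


R(17,17) <= C(17+17-2, 17-1) = C(32, 16)
C(32, 16) = 32! / (16! * 16!)
= 601080390

601080390


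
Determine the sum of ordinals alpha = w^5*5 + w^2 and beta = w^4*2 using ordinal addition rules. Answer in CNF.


Ordinal addition (w^5*5 + w^2) + w^4*2:
alpha's leading term has exponent 5 > beta's exponent 4, so it survives.
alpha's tail term has exponent 2 < beta's exponent 4, so it is absorbed by beta.
In ordinal addition, any term followed by a strictly larger-exponent term is absorbed.
Result = w^5*5 + w^4*2

w^5*5 + w^4*2


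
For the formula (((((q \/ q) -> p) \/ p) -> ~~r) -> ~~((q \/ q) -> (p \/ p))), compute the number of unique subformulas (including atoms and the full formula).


Formula: (((((q \/ q) -> p) \/ p) -> ~~r) -> ~~((q \/ q) -> (p \/ p)))
Subformulas found:
  1. q
  2. r
  3. p
  4. ~r
  5. ~~r
  6. (p \/ p)
  7. (q \/ q)
  8. ((q \/ q) -> p)
  9. ((q \/ q) -> (p \/ p))
  10. (((q \/ q) -> p) \/ p)
  11. ~((q \/ q) -> (p \/ p))
  12. ~~((q \/ q) -> (p \/ p))
  13. ((((q \/ q) -> p) \/ p) -> ~~r)
  14. (((((q \/ q) -> p) \/ p) -> ~~r) -> ~~((q \/ q) -> (p \/ p)))
Total distinct subformulas = 14

14


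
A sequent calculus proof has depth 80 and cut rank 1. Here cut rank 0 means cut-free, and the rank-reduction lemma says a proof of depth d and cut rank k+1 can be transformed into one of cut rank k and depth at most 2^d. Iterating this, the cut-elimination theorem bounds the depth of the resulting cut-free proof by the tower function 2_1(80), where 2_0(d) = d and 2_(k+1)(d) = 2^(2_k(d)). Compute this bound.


Each rank reduction sends depth d to at most 2^d; cut rank r needs r reductions.
2_0(80) = 80
2_1(80) = 2^80 = 1208925819614629174706176
Cut-free depth bound = 1208925819614629174706176

1208925819614629174706176


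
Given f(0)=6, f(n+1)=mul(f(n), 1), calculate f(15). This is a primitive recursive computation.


f(0) = 6
f(1) = mul(f(0), 1) = mul(6, 1) = 6
f(2) = mul(f(1), 1) = mul(6, 1) = 6
f(3) = mul(f(2), 1) = mul(6, 1) = 6
f(4) = mul(f(3), 1) = mul(6, 1) = 6
f(5) = mul(f(4), 1) = mul(6, 1) = 6
f(6) = mul(f(5), 1) = mul(6, 1) = 6
f(7) = mul(f(6), 1) = mul(6, 1) = 6
f(8) = mul(f(7), 1) = mul(6, 1) = 6
f(9) = mul(f(8), 1) = mul(6, 1) = 6
f(10) = mul(f(9), 1) = mul(6, 1) = 6
f(11) = mul(f(10), 1) = mul(6, 1) = 6
f(12) = mul(f(11), 1) = mul(6, 1) = 6
f(13) = mul(f(12), 1) = mul(6, 1) = 6
f(14) = mul(f(13), 1) = mul(6, 1) = 6
f(15) = mul(f(14), 1) = mul(6, 1) = 6


6


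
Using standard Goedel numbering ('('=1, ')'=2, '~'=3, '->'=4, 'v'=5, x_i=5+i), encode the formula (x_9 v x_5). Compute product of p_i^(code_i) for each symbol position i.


Formula: (x_9 v x_5)
Symbol codes: [1, 14, 5, 10, 2]
Primes: [2, 3, 5, 7, 11]
p_1^1 = 2^1 = 2
p_2^14 = 3^14 = 4782969
p_3^5 = 5^5 = 3125
p_4^10 = 7^10 = 282475249
p_5^2 = 11^2 = 121
Product = 1021746959170925006250

1021746959170925006250


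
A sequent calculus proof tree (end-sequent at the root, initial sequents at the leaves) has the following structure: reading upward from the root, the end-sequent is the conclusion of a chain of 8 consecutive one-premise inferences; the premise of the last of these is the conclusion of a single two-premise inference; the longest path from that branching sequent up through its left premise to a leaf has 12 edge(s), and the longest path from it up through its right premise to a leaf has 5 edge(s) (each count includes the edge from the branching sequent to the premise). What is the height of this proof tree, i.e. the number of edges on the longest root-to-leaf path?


Longest path through the left premise: 12 edges (measured from the branching sequent)
Longest path through the right premise: 5 edges
Height of the subtree rooted at the branching sequent: max(12, 5) = 12
The branching sequent sits 8 edges above the root (the chain of one-premise inferences), so height = 12 + 8 = 20

20


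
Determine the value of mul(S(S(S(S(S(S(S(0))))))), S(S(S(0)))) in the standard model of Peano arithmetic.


mul(S^7(0), S^3(0)):
S^7(0) = 7
S^3(0) = 3
7 * 3 = 21

21


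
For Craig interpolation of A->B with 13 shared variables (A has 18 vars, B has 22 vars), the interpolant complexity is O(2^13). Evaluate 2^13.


Shared atoms = 13
Craig interpolant size bound = 2^13
= 8192

8192


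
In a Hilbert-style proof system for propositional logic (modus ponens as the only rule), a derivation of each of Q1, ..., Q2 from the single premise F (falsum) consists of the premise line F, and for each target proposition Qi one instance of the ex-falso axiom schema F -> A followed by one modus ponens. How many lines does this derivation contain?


Ex falso, line by line:
- 1 premise line (F)
- 2 targets, each needing 1 axiom instance (F -> Qi) + 1 MP = 2 lines: 2 * 2 = 4
Total = 1 + 4 = 5 lines.

5


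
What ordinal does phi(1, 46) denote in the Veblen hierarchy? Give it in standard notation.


phi(1, 46):
phi(1, beta) = epsilon_beta (the beta-th epsilon number).
phi(1, 46) = epsilon_46

epsilon_46


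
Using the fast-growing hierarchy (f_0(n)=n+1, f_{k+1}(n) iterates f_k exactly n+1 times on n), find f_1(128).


f_1(128) = f_0^129(128)
f_0 adds 1 each time, applied 129 times.
f_1(128) = 128 + 129 = 257

257


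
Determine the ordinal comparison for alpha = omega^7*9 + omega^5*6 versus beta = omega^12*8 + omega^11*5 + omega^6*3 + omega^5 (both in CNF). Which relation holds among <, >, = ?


Compare term by term from highest exponent:
alpha = omega^7*9 + omega^5*6
beta = omega^12*8 + omega^11*5 + omega^6*3 + omega^5
Term 1: alpha has omega^7*9, beta has omega^12*8
Term 2: alpha has omega^5*6, beta has omega^11*5
Term 3: alpha has omega^0*0, beta has omega^6*3
Term 4: alpha has omega^0*0, beta has omega^5*1
Result: alpha < beta

alpha < beta


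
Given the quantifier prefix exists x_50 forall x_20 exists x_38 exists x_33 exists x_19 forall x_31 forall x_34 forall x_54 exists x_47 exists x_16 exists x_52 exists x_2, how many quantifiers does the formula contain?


Quantifier prefix has 12 quantifier symbols.
Quantifier depth = 12

12


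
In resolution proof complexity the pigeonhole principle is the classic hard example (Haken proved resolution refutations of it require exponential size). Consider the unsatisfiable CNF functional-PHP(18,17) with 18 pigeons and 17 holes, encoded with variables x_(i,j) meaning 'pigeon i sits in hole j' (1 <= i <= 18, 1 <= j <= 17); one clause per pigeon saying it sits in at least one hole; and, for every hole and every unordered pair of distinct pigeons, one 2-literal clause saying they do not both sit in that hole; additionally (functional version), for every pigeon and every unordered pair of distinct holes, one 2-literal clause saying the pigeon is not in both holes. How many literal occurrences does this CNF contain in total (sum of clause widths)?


functional-PHP(18,17): 18 pigeons, 17 holes, 18*17 = 306 variables.
- pigeon clauses: one per pigeon -> 18 clauses of width 17 -> 306 literals
- hole clauses: 17 holes * C(18,2) = 17 * 153 -> 2601 clauses of width 2 -> 5202 literals
- functional clauses: 18 pigeons * C(17,2) = 18 * 136 -> 2448 clauses of width 2 -> 4896 literals
Total literal occurrences = 306 + 5202 + 4896 = 10404

10404


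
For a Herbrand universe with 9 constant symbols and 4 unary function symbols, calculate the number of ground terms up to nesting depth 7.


Herbrand terms by depth:
Depth 0: 9 constants
Depth 1: 36 new terms (running total: 45)
Depth 2: 144 new terms (running total: 189)
Depth 3: 576 new terms (running total: 765)
Depth 4: 2304 new terms (running total: 3069)
Depth 5: 9216 new terms (running total: 12285)
Depth 6: 36864 new terms (running total: 49149)
Depth 7: 147456 new terms (running total: 196605)
Total distinct ground terms = 196605

196605


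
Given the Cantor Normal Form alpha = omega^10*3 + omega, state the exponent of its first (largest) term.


CNF: omega^10*3 + omega
The leading term is omega^10*3, which has exponent 10.

10


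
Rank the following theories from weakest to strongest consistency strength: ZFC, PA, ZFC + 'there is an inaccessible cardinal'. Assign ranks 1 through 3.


Ordering by consistency strength:
1. PA
2. ZFC
3. ZFC + 'there is an inaccessible cardinal'


ZFC=2, PA=1, ZFC + 'there is an inaccessible cardinal'=3


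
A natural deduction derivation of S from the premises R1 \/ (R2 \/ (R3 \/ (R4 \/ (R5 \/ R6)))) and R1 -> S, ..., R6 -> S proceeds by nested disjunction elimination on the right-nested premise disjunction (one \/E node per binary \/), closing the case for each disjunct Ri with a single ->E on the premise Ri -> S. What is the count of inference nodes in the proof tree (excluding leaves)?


The premise R1 \/ (R2 \/ (R3 \/ (R4 \/ (R5 \/ R6)))) contains 6 disjuncts, hence 5 binary \/ connectives.
- Each binary \/ is eliminated once: 5 \/E nodes.
- Each of the 6 cases Ri derives S by one ->E with Ri -> S: 6 ->E nodes.
Total = 5 + 6 = 11

11


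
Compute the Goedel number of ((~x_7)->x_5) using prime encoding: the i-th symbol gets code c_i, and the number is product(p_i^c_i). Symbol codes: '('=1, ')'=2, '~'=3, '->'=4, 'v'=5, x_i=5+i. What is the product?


Formula: ((~x_7)->x_5)
Symbol codes: [1, 1, 3, 12, 2, 4, 10, 2]
Primes: [2, 3, 5, 7, 11, 13, 17, 19]
p_1^1 = 2^1 = 2
p_2^1 = 3^1 = 3
p_3^3 = 5^3 = 125
p_4^12 = 7^12 = 13841287201
p_5^2 = 11^2 = 121
p_6^4 = 13^4 = 28561
p_7^10 = 17^10 = 2015993900449
p_8^2 = 19^2 = 361
Product = 26109162352873699856193525495156750

26109162352873699856193525495156750


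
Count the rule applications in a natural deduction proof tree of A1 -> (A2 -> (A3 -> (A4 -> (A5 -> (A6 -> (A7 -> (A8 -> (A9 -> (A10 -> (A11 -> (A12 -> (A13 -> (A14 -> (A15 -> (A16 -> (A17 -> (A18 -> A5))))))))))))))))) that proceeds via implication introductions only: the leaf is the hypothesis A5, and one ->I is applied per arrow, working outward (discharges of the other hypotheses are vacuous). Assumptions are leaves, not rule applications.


The formula has 18 arrows (->); its innermost consequent A5 is one of the antecedents,
so the proof starts from the hypothesis leaf A5 (not a rule application) and closes one arrow per ->I.
Building A1 -> (A2 -> (A3 -> (A4 -> (A5 -> (A6 -> (A7 -> (A8 -> (A9 -> (A10 -> (A11 -> (A12 -> (A13 -> (A14 -> (A15 -> (A16 -> (A17 -> (A18 -> A5))))))))))))))))) therefore takes 18 nested implication introductions.
Total inference nodes = 18

18


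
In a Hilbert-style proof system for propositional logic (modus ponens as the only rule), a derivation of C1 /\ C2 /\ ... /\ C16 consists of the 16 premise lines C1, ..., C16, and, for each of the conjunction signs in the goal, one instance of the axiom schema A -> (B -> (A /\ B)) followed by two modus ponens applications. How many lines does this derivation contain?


Conjoining 16 premises:
- 16 premise lines
- the goal has 15 conjunction signs; each costs 1 axiom instance + 2 MP = 3 lines: 3 * 15 = 45
Total = 16 + 45 = 61 lines.

61


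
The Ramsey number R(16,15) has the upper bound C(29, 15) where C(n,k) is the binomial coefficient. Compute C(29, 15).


R(16,15) <= C(16+15-2, 16-1) = C(29, 15)
C(29, 15) = 29! / (15! * 14!)
= 77558760

77558760


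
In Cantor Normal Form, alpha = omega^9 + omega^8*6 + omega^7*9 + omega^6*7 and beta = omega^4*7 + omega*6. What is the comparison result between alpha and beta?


Compare term by term from highest exponent:
alpha = omega^9 + omega^8*6 + omega^7*9 + omega^6*7
beta = omega^4*7 + omega*6
Term 1: alpha has omega^9*1, beta has omega^4*7
Term 2: alpha has omega^8*6, beta has omega^1*6
Term 3: alpha has omega^7*9, beta has omega^0*0
Term 4: alpha has omega^6*7, beta has omega^0*0
Result: alpha > beta

alpha > beta


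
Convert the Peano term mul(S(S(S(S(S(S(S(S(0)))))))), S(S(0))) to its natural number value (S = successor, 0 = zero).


mul(S^8(0), S^2(0)):
S^8(0) = 8
S^2(0) = 2
8 * 2 = 16

16


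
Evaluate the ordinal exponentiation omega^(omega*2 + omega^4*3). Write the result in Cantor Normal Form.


omega^(omega*2 + omega^4*3):
In ordinal addition a term is absorbed by a following term of strictly larger exponent: 1 < 4, so omega*2 + omega^4*3 = omega^4*3.
omega raised to a CNF ordinal is a single CNF term: Result = omega^(omega^4*3)

omega^(omega^4*3)


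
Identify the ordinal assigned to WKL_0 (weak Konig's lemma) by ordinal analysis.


The proof-theoretic ordinal of WKL_0 (weak Konig's lemma) is a standard result in ordinal analysis.
This ordinal is the supremum of order types of primitive recursive well-orderings
that the theory can prove to be well-ordered.
For WKL_0 (weak Konig's lemma), the proof-theoretic ordinal is omega^omega.

omega^omega


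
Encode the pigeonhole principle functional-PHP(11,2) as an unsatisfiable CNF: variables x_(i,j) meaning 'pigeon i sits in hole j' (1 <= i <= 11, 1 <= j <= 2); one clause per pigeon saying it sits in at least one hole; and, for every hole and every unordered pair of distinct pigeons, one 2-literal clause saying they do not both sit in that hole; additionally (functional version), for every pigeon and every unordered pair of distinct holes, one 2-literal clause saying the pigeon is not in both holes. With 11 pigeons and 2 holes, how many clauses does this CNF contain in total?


functional-PHP(11,2): 11 pigeons, 2 holes, 11*2 = 22 variables.
- pigeon clauses: one per pigeon -> 11 clauses
- hole clauses: 2 holes * C(11,2) = 2 * 55 -> 110 clauses
- functional clauses: 11 pigeons * C(2,2) = 11 * 1 -> 11 clauses
Total clauses = 11 + 110 + 11 = 132

132


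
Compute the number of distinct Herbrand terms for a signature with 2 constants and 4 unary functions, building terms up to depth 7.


Herbrand terms by depth:
Depth 0: 2 constants
Depth 1: 8 new terms (running total: 10)
Depth 2: 32 new terms (running total: 42)
Depth 3: 128 new terms (running total: 170)
Depth 4: 512 new terms (running total: 682)
Depth 5: 2048 new terms (running total: 2730)
Depth 6: 8192 new terms (running total: 10922)
Depth 7: 32768 new terms (running total: 43690)
Total distinct ground terms = 43690

43690


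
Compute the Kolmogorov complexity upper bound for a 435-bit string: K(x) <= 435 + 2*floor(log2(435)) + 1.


floor(log2(435)) = 8
2 * 8 = 16
K(x) <= 435 + 16 + 1 = 452

452


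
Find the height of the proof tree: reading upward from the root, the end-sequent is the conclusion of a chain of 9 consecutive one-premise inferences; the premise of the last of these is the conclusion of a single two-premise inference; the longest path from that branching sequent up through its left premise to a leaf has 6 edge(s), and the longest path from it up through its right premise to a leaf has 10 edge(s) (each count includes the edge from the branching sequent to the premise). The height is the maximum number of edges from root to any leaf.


Longest path through the left premise: 6 edges (measured from the branching sequent)
Longest path through the right premise: 10 edges
Height of the subtree rooted at the branching sequent: max(6, 10) = 10
The branching sequent sits 9 edges above the root (the chain of one-premise inferences), so height = 10 + 9 = 19

19


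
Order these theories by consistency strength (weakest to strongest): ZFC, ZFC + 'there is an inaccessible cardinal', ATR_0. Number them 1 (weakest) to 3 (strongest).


Ordering by consistency strength:
1. ATR_0
2. ZFC
3. ZFC + 'there is an inaccessible cardinal'


ZFC=2, ZFC + 'there is an inaccessible cardinal'=3, ATR_0=1


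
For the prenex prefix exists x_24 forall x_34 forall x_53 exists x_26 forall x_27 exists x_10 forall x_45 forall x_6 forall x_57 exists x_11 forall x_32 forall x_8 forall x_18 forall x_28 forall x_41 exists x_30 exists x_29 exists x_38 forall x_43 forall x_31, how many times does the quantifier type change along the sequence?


Walk the prefix and count type changes:
  position 1: exists -> forall <-- alternation
  position 2: forall -> forall
  position 3: forall -> exists <-- alternation
  position 4: exists -> forall <-- alternation
  position 5: forall -> exists <-- alternation
  position 6: exists -> forall <-- alternation
  position 7: forall -> forall
  position 8: forall -> forall
  position 9: forall -> exists <-- alternation
  position 10: exists -> forall <-- alternation
  position 11: forall -> forall
  position 12: forall -> forall
  position 13: forall -> forall
  position 14: forall -> forall
  position 15: forall -> exists <-- alternation
  position 16: exists -> exists
  position 17: exists -> exists
  position 18: exists -> forall <-- alternation
  position 19: forall -> forall
Total alternations = 9

9


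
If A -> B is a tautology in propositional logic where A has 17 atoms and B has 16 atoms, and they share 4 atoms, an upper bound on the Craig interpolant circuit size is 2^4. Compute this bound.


Shared atoms = 4
Craig interpolant size bound = 2^4
= 16

16


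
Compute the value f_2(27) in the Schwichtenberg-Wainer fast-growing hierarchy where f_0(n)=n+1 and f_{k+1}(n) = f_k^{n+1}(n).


f_2(27) = f_1^28(27)
f_1(m) = 2m + 1.
Iterating: f_1^k(n) = 2^k*(n+1) - 1.
f_2(27) = 2^28*(27+1) - 1 = 268435456*28 - 1 = 7516192767

7516192767


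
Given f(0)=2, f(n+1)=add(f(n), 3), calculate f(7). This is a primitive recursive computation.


f(0) = 2
f(1) = add(f(0), 3) = add(2, 3) = 5
f(2) = add(f(1), 3) = add(5, 3) = 8
f(3) = add(f(2), 3) = add(8, 3) = 11
f(4) = add(f(3), 3) = add(11, 3) = 14
f(5) = add(f(4), 3) = add(14, 3) = 17
f(6) = add(f(5), 3) = add(17, 3) = 20
f(7) = add(f(6), 3) = add(20, 3) = 23


23


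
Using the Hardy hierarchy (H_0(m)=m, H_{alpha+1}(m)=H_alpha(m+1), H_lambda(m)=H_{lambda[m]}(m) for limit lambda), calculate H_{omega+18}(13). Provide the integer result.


H_{omega+18}(13):
Unwind the 18 successor steps: H_{omega+18}(13) = H_omega(13+18) = H_omega(31).
H_omega(m) = H_m(m) = m + m = 2m.
Result = 2 * 31 = 62

62


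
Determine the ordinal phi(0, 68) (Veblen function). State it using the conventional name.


phi(0, 68):
phi(0, beta) = omega^beta by definition.
phi(0, 68) = omega^68

omega^68


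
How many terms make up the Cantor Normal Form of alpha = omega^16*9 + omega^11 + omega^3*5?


CNF: omega^16*9 + omega^11 + omega^3*5
Count the summands separated by '+':
  term 1: omega^16*9
  term 2: omega^11
  term 3: omega^3*5
Total terms = 3

3


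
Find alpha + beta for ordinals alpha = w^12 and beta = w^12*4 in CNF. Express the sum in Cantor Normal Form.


Ordinal addition w^12 + w^12*4:
Both terms have the same exponent 12.
w^e*c + w^e*d = w^e*(c+d).
Result = w^12*(1+4) = w^12*5

w^12*5


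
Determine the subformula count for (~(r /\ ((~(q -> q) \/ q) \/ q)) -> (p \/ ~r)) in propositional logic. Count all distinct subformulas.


Formula: (~(r /\ ((~(q -> q) \/ q) \/ q)) -> (p \/ ~r))
Subformulas found:
  1. q
  2. r
  3. p
  4. ~r
  5. (q -> q)
  6. (p \/ ~r)
  7. ~(q -> q)
  8. (~(q -> q) \/ q)
  9. ((~(q -> q) \/ q) \/ q)
  10. (r /\ ((~(q -> q) \/ q) \/ q))
  11. ~(r /\ ((~(q -> q) \/ q) \/ q))
  12. (~(r /\ ((~(q -> q) \/ q) \/ q)) -> (p \/ ~r))
Total distinct subformulas = 12

12


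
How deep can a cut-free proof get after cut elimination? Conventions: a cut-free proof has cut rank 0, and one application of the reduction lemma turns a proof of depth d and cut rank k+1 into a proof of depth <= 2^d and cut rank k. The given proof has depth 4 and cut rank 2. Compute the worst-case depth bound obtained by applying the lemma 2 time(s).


Each rank reduction sends depth d to at most 2^d; cut rank r needs r reductions.
2_0(4) = 4
2_1(4) = 2^4 = 16
2_2(4) = 2^16 = 65536
Cut-free depth bound = 65536

65536


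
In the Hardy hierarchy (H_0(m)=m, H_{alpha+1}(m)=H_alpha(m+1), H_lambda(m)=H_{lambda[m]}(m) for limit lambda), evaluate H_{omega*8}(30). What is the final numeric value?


H_{omega*8}(30):
For the Hardy hierarchy, H_{omega*k}(n) = 2^k * n.
2^8 = 256.
256 * 30 = 7680

7680


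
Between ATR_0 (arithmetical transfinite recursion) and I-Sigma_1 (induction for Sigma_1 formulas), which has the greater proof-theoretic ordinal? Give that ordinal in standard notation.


Proof-theoretic ordinal of ATR_0 (arithmetical transfinite recursion): Gamma_0
Proof-theoretic ordinal of I-Sigma_1 (induction for Sigma_1 formulas): omega^omega
Comparing: omega^omega < Gamma_0.
The larger ordinal is Gamma_0 (from ATR_0 (arithmetical transfinite recursion)).

Gamma_0


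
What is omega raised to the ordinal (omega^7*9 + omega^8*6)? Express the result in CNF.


omega^(omega^7*9 + omega^8*6):
In ordinal addition a term is absorbed by a following term of strictly larger exponent: 7 < 8, so omega^7*9 + omega^8*6 = omega^8*6.
omega raised to a CNF ordinal is a single CNF term: Result = omega^(omega^8*6)

omega^(omega^8*6)


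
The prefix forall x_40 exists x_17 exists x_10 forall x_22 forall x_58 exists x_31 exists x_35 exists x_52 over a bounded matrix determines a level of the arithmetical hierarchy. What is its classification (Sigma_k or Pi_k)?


Leading quantifier is forall, so the class is Pi.
Number of quantifier blocks = alternations + 1 = 3 + 1 = 4.
Classification: Pi_4

Pi_4


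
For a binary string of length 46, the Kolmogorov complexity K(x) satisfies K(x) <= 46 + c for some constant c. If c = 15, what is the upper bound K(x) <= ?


K(x) <= |x| + c = 46 + 15 = 61

61


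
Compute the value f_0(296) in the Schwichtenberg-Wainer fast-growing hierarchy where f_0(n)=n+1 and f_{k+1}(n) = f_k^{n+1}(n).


f_0(296) = 296 + 1 = 297

297


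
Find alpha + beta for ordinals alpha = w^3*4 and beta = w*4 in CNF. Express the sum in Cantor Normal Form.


Ordinal addition w^3*4 + w*4:
Leading exponent of alpha (3) > leading exponent of beta (1).
Since alpha's term has higher exponent than beta's leading term,
the sum is simply alpha followed by beta.
Result = w^3*4 + w*4

w^3*4 + w*4


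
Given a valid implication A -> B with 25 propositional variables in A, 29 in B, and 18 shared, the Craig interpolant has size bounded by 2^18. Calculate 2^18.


Shared atoms = 18
Craig interpolant size bound = 2^18
= 262144

262144


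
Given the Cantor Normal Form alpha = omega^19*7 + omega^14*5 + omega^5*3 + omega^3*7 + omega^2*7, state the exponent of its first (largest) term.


CNF: omega^19*7 + omega^14*5 + omega^5*3 + omega^3*7 + omega^2*7
The leading term is omega^19*7, which has exponent 19.

19


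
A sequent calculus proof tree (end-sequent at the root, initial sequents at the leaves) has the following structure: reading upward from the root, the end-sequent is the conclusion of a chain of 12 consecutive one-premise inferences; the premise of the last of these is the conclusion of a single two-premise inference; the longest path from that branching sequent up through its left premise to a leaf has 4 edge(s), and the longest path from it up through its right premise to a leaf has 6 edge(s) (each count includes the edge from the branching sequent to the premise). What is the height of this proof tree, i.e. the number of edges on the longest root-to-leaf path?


Longest path through the left premise: 4 edges (measured from the branching sequent)
Longest path through the right premise: 6 edges
Height of the subtree rooted at the branching sequent: max(4, 6) = 6
The branching sequent sits 12 edges above the root (the chain of one-premise inferences), so height = 6 + 12 = 18

18


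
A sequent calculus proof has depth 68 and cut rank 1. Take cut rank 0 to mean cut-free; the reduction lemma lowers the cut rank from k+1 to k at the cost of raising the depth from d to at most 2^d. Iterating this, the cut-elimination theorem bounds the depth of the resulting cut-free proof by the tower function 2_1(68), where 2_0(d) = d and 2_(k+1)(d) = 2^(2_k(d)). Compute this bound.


Each rank reduction sends depth d to at most 2^d; cut rank r needs r reductions.
2_0(68) = 68
2_1(68) = 2^68 = 295147905179352825856
Cut-free depth bound = 295147905179352825856

295147905179352825856


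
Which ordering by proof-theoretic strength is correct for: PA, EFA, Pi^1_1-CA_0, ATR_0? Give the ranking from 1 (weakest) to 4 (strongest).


Ordering by consistency strength:
1. EFA
2. PA
3. ATR_0
4. Pi^1_1-CA_0


PA=2, EFA=1, Pi^1_1-CA_0=4, ATR_0=3


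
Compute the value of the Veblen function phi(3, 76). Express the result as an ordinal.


phi(3, 76):
phi(3, beta) = eta_beta (the beta-th eta number, fixed point of zeta).
phi(3, 76) = eta_76

eta_76


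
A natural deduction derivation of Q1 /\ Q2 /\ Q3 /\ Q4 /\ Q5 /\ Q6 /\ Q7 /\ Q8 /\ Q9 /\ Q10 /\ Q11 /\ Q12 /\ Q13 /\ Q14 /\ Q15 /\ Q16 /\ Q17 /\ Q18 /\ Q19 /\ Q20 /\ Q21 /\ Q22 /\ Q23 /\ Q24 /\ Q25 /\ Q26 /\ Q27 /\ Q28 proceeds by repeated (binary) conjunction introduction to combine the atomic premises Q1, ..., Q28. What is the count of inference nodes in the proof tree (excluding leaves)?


The target conjunction has 28 conjuncts, i.e. 27 binary /\ connectives.
Each conjunction-intro joins two pieces, so 28 atoms require 28-1 = 27 applications.
Total inference nodes = 27

27


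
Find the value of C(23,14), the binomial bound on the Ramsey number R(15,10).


R(15,10) <= C(15+10-2, 15-1) = C(23, 14)
C(23, 14) = 23! / (14! * 9!)
= 817190

817190


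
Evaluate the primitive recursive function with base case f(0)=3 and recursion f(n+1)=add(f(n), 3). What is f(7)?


f(0) = 3
f(1) = add(f(0), 3) = add(3, 3) = 6
f(2) = add(f(1), 3) = add(6, 3) = 9
f(3) = add(f(2), 3) = add(9, 3) = 12
f(4) = add(f(3), 3) = add(12, 3) = 15
f(5) = add(f(4), 3) = add(15, 3) = 18
f(6) = add(f(5), 3) = add(18, 3) = 21
f(7) = add(f(6), 3) = add(21, 3) = 24


24


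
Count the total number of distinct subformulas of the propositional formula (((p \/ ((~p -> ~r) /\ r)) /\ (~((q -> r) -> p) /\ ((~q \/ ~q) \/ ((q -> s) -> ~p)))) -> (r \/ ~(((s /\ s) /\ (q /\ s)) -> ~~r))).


Formula: (((p \/ ((~p -> ~r) /\ r)) /\ (~((q -> r) -> p) /\ ((~q \/ ~q) \/ ((q -> s) -> ~p)))) -> (r \/ ~(((s /\ s) /\ (q /\ s)) -> ~~r)))
Subformulas found:
  1. r
  2. q
  3. s
  4. p
  5. ~p
  6. ~r
  7. ~q
  8. ~~r
  9. (s /\ s)
  10. (q /\ s)
  11. (q -> r)
  12. (q -> s)
  13. (~q \/ ~q)
  14. (~p -> ~r)
  15. ((q -> r) -> p)
  16. ((q -> s) -> ~p)
  17. ~((q -> r) -> p)
  18. ((~p -> ~r) /\ r)
  19. ((s /\ s) /\ (q /\ s))
  20. (p \/ ((~p -> ~r) /\ r))
  21. (((s /\ s) /\ (q /\ s)) -> ~~r)
  22. ((~q \/ ~q) \/ ((q -> s) -> ~p))
  23. ~(((s /\ s) /\ (q /\ s)) -> ~~r)
  24. (r \/ ~(((s /\ s) /\ (q /\ s)) -> ~~r))
  25. (~((q -> r) -> p) /\ ((~q \/ ~q) \/ ((q -> s) -> ~p)))
  26. ((p \/ ((~p -> ~r) /\ r)) /\ (~((q -> r) -> p) /\ ((~q \/ ~q) \/ ((q -> s) -> ~p))))
  27. (((p \/ ((~p -> ~r) /\ r)) /\ (~((q -> r) -> p) /\ ((~q \/ ~q) \/ ((q -> s) -> ~p)))) -> (r \/ ~(((s /\ s) /\ (q /\ s)) -> ~~r)))
Total distinct subformulas = 27

27


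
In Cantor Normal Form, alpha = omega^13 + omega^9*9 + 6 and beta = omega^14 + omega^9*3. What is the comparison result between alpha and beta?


Compare term by term from highest exponent:
alpha = omega^13 + omega^9*9 + 6
beta = omega^14 + omega^9*3
Term 1: alpha has omega^13*1, beta has omega^14*1
Term 2: alpha has omega^9*9, beta has omega^9*3
Term 3: alpha has omega^0*6, beta has omega^0*0
Result: alpha < beta

alpha < beta


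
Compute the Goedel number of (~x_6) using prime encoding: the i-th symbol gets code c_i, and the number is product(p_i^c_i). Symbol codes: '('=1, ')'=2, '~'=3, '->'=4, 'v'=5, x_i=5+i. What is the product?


Formula: (~x_6)
Symbol codes: [1, 3, 11, 2]
Primes: [2, 3, 5, 7]
p_1^1 = 2^1 = 2
p_2^3 = 3^3 = 27
p_3^11 = 5^11 = 48828125
p_4^2 = 7^2 = 49
Product = 129199218750

129199218750


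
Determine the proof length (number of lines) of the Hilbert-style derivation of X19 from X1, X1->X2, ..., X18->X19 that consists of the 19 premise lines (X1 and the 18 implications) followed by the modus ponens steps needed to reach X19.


We have 19 premise lines: X1 and 18 implications.
Each implication is detached once by MP, giving 18 MP lines.
19 premise lines + 18 MP lines = 37 total lines.

37


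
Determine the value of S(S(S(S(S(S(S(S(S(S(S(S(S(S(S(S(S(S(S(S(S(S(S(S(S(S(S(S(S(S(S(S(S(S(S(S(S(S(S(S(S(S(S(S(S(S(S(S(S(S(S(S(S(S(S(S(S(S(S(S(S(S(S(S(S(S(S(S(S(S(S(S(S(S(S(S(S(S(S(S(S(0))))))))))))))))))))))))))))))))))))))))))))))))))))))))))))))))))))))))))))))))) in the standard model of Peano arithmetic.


Counting successors applied to 0:
81 applications of S to 0 = 81

81


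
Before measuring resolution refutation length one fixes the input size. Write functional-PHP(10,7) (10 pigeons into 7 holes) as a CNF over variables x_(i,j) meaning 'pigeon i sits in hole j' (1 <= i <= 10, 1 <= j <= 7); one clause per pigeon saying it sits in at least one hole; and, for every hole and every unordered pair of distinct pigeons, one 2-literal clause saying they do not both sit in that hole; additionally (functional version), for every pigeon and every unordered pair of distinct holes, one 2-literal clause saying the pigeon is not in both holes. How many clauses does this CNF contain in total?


functional-PHP(10,7): 10 pigeons, 7 holes, 10*7 = 70 variables.
- pigeon clauses: one per pigeon -> 10 clauses
- hole clauses: 7 holes * C(10,2) = 7 * 45 -> 315 clauses
- functional clauses: 10 pigeons * C(7,2) = 10 * 21 -> 210 clauses
Total clauses = 10 + 315 + 210 = 535

535


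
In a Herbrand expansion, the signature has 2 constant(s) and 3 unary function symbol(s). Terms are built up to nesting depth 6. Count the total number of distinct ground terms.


Herbrand terms by depth:
Depth 0: 2 constants
Depth 1: 6 new terms (running total: 8)
Depth 2: 18 new terms (running total: 26)
Depth 3: 54 new terms (running total: 80)
Depth 4: 162 new terms (running total: 242)
Depth 5: 486 new terms (running total: 728)
Depth 6: 1458 new terms (running total: 2186)
Total distinct ground terms = 2186

2186


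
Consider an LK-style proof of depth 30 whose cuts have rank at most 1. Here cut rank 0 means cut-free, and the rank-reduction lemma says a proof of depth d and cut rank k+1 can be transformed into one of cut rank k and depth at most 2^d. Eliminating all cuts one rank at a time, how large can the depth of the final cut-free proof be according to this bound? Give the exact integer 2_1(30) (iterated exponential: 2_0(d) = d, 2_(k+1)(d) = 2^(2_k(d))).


Each rank reduction sends depth d to at most 2^d; cut rank r needs r reductions.
2_0(30) = 30
2_1(30) = 2^30 = 1073741824
Cut-free depth bound = 1073741824

1073741824


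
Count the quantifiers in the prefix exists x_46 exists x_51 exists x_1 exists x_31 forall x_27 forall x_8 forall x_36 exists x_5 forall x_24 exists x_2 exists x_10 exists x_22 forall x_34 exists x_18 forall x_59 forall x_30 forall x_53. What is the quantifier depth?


Quantifier prefix has 17 quantifier symbols.
Quantifier depth = 17

17


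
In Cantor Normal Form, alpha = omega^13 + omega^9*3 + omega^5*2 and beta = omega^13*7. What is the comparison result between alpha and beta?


Compare term by term from highest exponent:
alpha = omega^13 + omega^9*3 + omega^5*2
beta = omega^13*7
Term 1: alpha has omega^13*1, beta has omega^13*7
Term 2: alpha has omega^9*3, beta has omega^0*0
Term 3: alpha has omega^5*2, beta has omega^0*0
Result: alpha < beta

alpha < beta


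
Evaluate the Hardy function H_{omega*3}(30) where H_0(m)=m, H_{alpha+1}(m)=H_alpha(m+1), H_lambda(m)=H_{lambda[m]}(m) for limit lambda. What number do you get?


H_{omega*3}(30):
For the Hardy hierarchy, H_{omega*k}(n) = 2^k * n.
2^3 = 8.
8 * 30 = 240

240


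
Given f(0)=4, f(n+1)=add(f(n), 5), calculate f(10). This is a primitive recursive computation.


f(0) = 4
f(1) = add(f(0), 5) = add(4, 5) = 9
f(2) = add(f(1), 5) = add(9, 5) = 14
f(3) = add(f(2), 5) = add(14, 5) = 19
f(4) = add(f(3), 5) = add(19, 5) = 24
f(5) = add(f(4), 5) = add(24, 5) = 29
f(6) = add(f(5), 5) = add(29, 5) = 34
f(7) = add(f(6), 5) = add(34, 5) = 39
f(8) = add(f(7), 5) = add(39, 5) = 44
f(9) = add(f(8), 5) = add(44, 5) = 49
f(10) = add(f(9), 5) = add(49, 5) = 54


54


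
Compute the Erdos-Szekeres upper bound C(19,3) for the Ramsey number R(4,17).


R(4,17) <= C(4+17-2, 4-1) = C(19, 3)
C(19, 3) = 19! / (3! * 16!)
= 969

969


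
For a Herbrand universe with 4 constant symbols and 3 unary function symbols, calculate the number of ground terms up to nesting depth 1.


Herbrand terms by depth:
Depth 0: 4 constants
Depth 1: 12 new terms (running total: 16)
Total distinct ground terms = 16

16


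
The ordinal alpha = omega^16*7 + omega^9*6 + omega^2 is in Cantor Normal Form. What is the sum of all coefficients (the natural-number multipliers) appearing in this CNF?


CNF: omega^16*7 + omega^9*6 + omega^2
Coefficients: 7 + 6 + 1 = 14

14


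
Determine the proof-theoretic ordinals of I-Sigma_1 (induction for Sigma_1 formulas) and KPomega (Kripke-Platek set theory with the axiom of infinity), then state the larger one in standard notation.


Proof-theoretic ordinal of I-Sigma_1 (induction for Sigma_1 formulas): omega^omega
Proof-theoretic ordinal of KPomega (Kripke-Platek set theory with the axiom of infinity): psi_0(epsilon_{Omega+1})
Comparing: omega^omega < psi_0(epsilon_{Omega+1}).
The larger ordinal is psi_0(epsilon_{Omega+1}) (from KPomega (Kripke-Platek set theory with the axiom of infinity)).

psi_0(epsilon_{Omega+1})


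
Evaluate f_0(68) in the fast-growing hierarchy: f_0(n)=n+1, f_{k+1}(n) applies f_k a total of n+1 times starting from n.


f_0(68) = 68 + 1 = 69

69


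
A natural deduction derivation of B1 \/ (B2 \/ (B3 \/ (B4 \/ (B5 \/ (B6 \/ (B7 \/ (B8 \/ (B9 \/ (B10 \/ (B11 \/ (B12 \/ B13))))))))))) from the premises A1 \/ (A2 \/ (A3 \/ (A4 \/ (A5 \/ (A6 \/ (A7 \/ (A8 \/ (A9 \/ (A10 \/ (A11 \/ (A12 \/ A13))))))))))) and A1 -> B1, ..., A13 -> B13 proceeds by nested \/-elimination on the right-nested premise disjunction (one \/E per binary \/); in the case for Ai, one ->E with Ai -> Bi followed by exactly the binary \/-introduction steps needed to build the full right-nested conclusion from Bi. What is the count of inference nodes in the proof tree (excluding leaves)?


Constructive dilemma with 13 branches, all disjunctions right-nested:
- \/E: the premise has 12 binary \/, each eliminated once: 12 nodes.
- ->E: one per case (Ai with Ai -> Bi gives Bi): 13 nodes.
- \/I: in case i < n, Bi needs 1 step to form Bi \/ (B(i+1) \/ ...) and then i-1 steps to prepend B(i-1), ..., B1, i.e. i steps; in case i = n, B13 needs 12 prepend steps.
  \/I total = (1 + 2 + ... + 12) + 12 = 78 + 12 = 90 nodes.
Total = 12 + 13 + 90 = 115

115


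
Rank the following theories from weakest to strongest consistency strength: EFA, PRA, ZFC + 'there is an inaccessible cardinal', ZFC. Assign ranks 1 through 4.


Ordering by consistency strength:
1. EFA
2. PRA
3. ZFC
4. ZFC + 'there is an inaccessible cardinal'


EFA=1, PRA=2, ZFC + 'there is an inaccessible cardinal'=4, ZFC=3


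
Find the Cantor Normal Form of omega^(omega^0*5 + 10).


omega^(omega^0*5 + 10):
omega^0 = 1, so the exponent is 5 + 10 = 15 (finite ordinal addition).
Result = omega^15, already a single CNF term.

omega^15


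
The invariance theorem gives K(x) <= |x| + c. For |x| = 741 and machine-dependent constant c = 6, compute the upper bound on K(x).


K(x) <= |x| + c = 741 + 6 = 747

747


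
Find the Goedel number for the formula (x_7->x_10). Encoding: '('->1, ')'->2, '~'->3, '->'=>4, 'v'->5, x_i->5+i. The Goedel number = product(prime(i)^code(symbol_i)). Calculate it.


Formula: (x_7->x_10)
Symbol codes: [1, 12, 4, 15, 2]
Primes: [2, 3, 5, 7, 11]
p_1^1 = 2^1 = 2
p_2^12 = 3^12 = 531441
p_3^4 = 5^4 = 625
p_4^15 = 7^15 = 4747561509943
p_5^2 = 11^2 = 121
Product = 381611136506349701778750

381611136506349701778750


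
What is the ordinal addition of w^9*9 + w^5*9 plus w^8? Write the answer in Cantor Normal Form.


Ordinal addition (w^9*9 + w^5*9) + w^8:
alpha's leading term has exponent 9 > beta's exponent 8, so it survives.
alpha's tail term has exponent 5 < beta's exponent 8, so it is absorbed by beta.
In ordinal addition, any term followed by a strictly larger-exponent term is absorbed.
Result = w^9*9 + w^8

w^9*9 + w^8


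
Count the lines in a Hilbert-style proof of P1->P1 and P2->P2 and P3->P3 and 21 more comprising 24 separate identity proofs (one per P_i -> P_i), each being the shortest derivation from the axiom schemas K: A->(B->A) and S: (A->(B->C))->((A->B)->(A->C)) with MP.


The shortest proof of A->A from K and S in the Hilbert calculus has exactly 5 lines:
(1) K instance A->((A->A)->A), (2) S instance, (3) MP on 1,2, (4) K instance A->(A->A), (5) MP on 3,4.
For 24 independent identities: 24 * 5 = 120 lines total.

120


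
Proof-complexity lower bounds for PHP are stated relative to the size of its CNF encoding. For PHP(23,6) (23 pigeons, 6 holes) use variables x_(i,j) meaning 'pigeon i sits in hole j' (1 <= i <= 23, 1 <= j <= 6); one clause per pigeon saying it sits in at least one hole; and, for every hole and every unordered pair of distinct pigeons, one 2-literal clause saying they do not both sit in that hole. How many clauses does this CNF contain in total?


PHP(23,6): 23 pigeons, 6 holes, 23*6 = 138 variables.
- pigeon clauses: one per pigeon -> 23 clauses
- hole clauses: 6 holes * C(23,2) = 6 * 253 -> 1518 clauses
Total clauses = 23 + 1518 = 1541

1541


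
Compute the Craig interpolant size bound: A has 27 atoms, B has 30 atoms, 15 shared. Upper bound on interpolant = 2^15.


Shared atoms = 15
Craig interpolant size bound = 2^15
= 32768

32768


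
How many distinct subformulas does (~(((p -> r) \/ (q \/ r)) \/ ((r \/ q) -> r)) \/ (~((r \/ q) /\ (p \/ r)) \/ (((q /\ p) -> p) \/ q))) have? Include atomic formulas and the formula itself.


Formula: (~(((p -> r) \/ (q \/ r)) \/ ((r \/ q) -> r)) \/ (~((r \/ q) /\ (p \/ r)) \/ (((q /\ p) -> p) \/ q)))
Subformulas found:
  1. r
  2. p
  3. q
  4. (q /\ p)
  5. (q \/ r)
  6. (r \/ q)
  7. (p -> r)
  8. (p \/ r)
  9. ((r \/ q) -> r)
  10. ((q /\ p) -> p)
  11. (((q /\ p) -> p) \/ q)
  12. ((r \/ q) /\ (p \/ r))
  13. ((p -> r) \/ (q \/ r))
  14. ~((r \/ q) /\ (p \/ r))
  15. (((p -> r) \/ (q \/ r)) \/ ((r \/ q) -> r))
  16. ~(((p -> r) \/ (q \/ r)) \/ ((r \/ q) -> r))
  17. (~((r \/ q) /\ (p \/ r)) \/ (((q /\ p) -> p) \/ q))
  18. (~(((p -> r) \/ (q \/ r)) \/ ((r \/ q) -> r)) \/ (~((r \/ q) /\ (p \/ r)) \/ (((q /\ p) -> p) \/ q)))
Total distinct subformulas = 18

18
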